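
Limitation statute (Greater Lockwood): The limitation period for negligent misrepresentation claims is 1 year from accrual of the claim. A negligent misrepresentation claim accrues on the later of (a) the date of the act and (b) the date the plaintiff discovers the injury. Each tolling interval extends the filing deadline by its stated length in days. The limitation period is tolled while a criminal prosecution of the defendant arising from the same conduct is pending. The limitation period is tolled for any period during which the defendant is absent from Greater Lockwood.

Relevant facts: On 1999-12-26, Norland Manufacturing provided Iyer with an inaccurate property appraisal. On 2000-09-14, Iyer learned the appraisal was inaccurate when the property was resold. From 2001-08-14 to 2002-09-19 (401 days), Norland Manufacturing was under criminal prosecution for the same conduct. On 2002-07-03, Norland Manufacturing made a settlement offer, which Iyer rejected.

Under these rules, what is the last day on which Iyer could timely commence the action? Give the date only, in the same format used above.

Taking the later of the act (1999-12-26) and discovery (2000-09-14), the claim accrued on 2000-09-14.
Adding the 1 year base period to 2000-09-14 gives a deadline of 2001-09-14, before any tolling.
The pending criminal prosecution from 2001-08-14 to 2002-09-19 tolled the period for 401 days, extending the deadline to 2002-10-20.
The other events in the timeline have no effect on the limitation period under the stated rules.

2002-10-20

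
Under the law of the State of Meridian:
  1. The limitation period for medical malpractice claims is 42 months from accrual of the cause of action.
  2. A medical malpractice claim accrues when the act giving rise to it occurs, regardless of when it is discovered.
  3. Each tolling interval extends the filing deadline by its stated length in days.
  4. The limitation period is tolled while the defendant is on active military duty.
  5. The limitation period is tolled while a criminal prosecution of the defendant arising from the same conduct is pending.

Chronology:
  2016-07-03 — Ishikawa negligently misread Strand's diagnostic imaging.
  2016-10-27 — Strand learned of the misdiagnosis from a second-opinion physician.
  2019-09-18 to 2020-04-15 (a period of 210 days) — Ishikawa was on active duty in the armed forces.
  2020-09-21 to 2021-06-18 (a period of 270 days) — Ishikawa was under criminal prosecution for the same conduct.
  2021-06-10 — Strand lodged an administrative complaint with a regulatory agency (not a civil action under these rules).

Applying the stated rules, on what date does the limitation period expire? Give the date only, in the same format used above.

2020-07-31

Accrual is governed by the date of the act, so the period began to run on 2016-07-03; the later discovery on 2016-10-27 is irrelevant under the stated rule.
42 months from 2016-07-03 is 2020-01-03.
The period was tolled for 210 days by the defendant's active military service (2019-09-18 to 2020-04-15), pushing the deadline to 2020-07-31.
The pending criminal prosecution from 2020-09-21 to 2021-06-18 began after the period had already run on 2020-07-31, so it has no tolling effect.
The other events in the timeline have no effect on the limitation period under the stated rules.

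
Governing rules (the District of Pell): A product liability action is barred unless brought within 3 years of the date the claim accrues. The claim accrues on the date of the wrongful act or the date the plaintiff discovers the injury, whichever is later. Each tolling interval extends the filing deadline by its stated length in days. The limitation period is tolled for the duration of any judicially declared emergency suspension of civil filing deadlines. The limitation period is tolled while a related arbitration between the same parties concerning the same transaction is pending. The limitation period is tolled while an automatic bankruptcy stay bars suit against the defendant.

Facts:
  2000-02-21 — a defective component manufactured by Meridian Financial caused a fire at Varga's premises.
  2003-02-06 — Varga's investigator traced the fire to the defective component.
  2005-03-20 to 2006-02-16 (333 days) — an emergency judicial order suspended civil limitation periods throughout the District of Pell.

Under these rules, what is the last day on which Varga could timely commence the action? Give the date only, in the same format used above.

The claim accrued on 2003-02-06 — the later of the 2000-02-21 act and the 2003-02-06 discovery.
The untolled deadline — 3 years after 2003-02-06 — is 2006-02-06.
Because the emergency suspension of filing deadlines ran from 2005-03-20 to 2006-02-16, the deadline is extended by 333 days to 2007-01-05.

2007-01-05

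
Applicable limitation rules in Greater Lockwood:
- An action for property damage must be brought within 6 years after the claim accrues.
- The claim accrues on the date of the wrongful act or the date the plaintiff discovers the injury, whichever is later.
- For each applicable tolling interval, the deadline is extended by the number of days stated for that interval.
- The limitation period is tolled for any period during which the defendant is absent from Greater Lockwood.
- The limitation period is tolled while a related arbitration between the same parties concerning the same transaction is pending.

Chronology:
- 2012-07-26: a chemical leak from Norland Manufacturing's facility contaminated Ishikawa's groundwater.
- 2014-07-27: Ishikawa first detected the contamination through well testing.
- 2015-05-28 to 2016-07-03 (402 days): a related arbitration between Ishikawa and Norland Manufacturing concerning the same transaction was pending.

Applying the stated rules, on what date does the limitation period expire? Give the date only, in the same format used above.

The claim accrued on 2014-07-27 — the later of the 2012-07-26 act and the 2014-07-27 discovery.
6 years from 2014-07-27 is 2020-07-27.
Because the pending related arbitration ran from 2015-05-28 to 2016-07-03, the deadline is extended by 402 days to 2021-09-02.

2021-09-02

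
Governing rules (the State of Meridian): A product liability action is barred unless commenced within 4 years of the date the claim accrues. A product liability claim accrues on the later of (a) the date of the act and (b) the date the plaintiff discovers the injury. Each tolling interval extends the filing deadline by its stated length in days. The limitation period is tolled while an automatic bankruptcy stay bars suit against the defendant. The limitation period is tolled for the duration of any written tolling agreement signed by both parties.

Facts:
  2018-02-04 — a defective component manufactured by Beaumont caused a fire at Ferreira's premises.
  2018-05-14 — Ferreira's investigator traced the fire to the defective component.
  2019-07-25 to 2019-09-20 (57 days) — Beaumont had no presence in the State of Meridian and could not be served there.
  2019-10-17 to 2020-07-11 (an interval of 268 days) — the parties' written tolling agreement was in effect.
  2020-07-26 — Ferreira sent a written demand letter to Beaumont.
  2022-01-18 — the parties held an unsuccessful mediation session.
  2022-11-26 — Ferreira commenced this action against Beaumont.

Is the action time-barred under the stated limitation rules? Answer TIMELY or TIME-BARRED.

TIMELY

The claim accrued on 2018-05-14 — the later of the 2018-02-04 act and the 2018-05-14 discovery.
The untolled deadline — 4 years after 2018-05-14 — is 2022-05-14.
The period was tolled for 268 days by the written tolling agreement (2019-10-17 to 2020-07-11), pushing the deadline to 2023-02-06.
The defendant's absence from the jurisdiction from 2019-07-25 to 2019-09-20 does not toll the period, because no stated rule makes the defendant's absence a tolling event.
The other events in the timeline have no effect on the limitation period under the stated rules.
The 2022-11-26 filing precedes the 2023-02-06 deadline; the claim is timely.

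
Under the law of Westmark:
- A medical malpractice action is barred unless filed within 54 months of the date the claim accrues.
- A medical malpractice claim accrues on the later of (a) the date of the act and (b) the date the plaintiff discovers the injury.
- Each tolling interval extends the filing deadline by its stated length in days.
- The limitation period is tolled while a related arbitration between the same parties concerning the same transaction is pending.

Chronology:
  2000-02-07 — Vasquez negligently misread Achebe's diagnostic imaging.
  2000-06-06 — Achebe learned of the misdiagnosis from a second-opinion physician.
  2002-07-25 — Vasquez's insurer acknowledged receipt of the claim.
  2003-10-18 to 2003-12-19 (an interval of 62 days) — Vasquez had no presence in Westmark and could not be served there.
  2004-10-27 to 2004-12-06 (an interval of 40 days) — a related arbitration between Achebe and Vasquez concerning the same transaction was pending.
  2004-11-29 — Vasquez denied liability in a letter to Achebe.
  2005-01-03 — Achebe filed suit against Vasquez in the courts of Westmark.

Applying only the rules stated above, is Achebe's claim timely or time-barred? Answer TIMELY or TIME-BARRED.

Taking the later of the act (2000-02-07) and discovery (2000-06-06), the claim accrued on 2000-06-06.
Adding the 54 months base period to 2000-06-06 gives a deadline of 2004-12-06, before any tolling.
Because the pending related arbitration ran from 2004-10-27 to 2004-12-06, the deadline is extended by 40 days to 2005-01-15.
Although the defendant's absence ran from 2003-10-18 to 2003-12-19, the stated rules do not make that a tolling event, so it is disregarded.
None of the other events listed affects the running of the period under the stated rules.
The 2005-01-03 filing precedes the 2005-01-15 deadline; the claim is timely.

TIMELY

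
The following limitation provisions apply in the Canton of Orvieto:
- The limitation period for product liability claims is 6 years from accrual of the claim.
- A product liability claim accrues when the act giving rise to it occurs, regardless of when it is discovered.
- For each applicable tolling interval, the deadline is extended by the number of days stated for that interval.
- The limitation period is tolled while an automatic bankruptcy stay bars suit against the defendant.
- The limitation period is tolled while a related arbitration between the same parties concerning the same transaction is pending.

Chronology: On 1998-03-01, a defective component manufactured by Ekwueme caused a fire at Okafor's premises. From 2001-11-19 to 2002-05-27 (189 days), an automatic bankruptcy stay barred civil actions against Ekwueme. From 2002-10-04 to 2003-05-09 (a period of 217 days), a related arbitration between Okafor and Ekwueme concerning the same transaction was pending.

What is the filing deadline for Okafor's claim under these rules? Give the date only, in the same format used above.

The limitation period began to run on 1998-03-01.
Adding the 6 years base period to 1998-03-01 gives a deadline of 2004-03-01, before any tolling.
The automatic bankruptcy stay from 2001-11-19 to 2002-05-27 tolled the period for 189 days, extending the deadline to 2004-09-06.
Because the pending related arbitration ran from 2002-10-04 to 2003-05-09, the deadline is extended by 217 days to 2005-04-11.

2005-04-11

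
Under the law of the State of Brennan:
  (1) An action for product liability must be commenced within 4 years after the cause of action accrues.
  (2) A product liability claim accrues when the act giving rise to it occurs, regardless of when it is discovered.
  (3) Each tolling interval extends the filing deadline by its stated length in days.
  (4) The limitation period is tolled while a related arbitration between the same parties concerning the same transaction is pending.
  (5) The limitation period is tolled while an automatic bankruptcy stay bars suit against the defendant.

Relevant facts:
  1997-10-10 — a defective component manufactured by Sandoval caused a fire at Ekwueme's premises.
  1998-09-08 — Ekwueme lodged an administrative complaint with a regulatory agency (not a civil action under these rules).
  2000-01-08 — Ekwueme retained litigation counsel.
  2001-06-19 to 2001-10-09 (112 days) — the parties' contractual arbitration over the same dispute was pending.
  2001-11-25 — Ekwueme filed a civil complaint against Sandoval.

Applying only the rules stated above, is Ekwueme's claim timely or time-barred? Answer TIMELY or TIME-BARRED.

The claim accrued on 1997-10-10, when the wrongful act occurred.
The untolled deadline — 4 years after 1997-10-10 — is 2001-10-10.
The period was tolled for 112 days by the pending related arbitration (2001-06-19 to 2001-10-09), pushing the deadline to 2002-01-30.
None of the other events listed affects the running of the period under the stated rules.
Ekwueme filed on 2001-11-25, before the 2002-01-30 deadline, so the action is timely.

TIMELY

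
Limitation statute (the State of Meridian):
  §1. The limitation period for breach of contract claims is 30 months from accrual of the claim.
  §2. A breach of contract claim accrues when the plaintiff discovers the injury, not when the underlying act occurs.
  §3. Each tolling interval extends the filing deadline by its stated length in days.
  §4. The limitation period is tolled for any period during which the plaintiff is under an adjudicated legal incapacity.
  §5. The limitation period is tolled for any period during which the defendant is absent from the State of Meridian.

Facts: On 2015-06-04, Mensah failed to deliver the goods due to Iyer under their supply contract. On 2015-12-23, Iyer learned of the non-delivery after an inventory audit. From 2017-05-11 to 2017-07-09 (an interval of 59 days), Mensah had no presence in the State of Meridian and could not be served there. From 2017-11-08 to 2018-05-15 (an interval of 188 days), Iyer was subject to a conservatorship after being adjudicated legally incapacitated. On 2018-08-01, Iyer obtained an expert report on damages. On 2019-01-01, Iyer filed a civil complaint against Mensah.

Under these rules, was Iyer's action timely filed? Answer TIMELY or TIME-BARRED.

TIMELY

The claim did not accrue until Iyer discovered the injury on 2015-12-23; the 2015-06-04 act date does not start the clock under the stated rule.
The untolled deadline — 30 months after 2015-12-23 — is 2018-06-23.
The period was tolled for 59 days by the defendant's absence from the jurisdiction (2017-05-11 to 2017-07-09), pushing the deadline to 2018-08-21.
The period was tolled for 188 days by the plaintiff's legal incapacity (2017-11-08 to 2018-05-15), pushing the deadline to 2019-02-25.
None of the other events listed affects the running of the period under the stated rules.
Filing on 2019-01-01 beat the 2019-02-25 deadline — the action is timely.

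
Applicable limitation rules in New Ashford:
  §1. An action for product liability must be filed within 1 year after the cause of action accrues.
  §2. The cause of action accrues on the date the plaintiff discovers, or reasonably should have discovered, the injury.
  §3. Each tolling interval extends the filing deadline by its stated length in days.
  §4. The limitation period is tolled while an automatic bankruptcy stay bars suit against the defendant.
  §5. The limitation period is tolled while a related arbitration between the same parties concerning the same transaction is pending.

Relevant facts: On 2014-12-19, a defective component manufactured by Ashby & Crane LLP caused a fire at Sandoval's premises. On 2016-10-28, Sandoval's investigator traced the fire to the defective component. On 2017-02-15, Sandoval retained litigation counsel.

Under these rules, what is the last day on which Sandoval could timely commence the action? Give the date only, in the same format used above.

The claim did not accrue until Sandoval discovered the injury on 2016-10-28; the 2014-12-19 act date does not start the clock under the stated rule.
Adding the 1 year base period to 2016-10-28 gives a deadline of 2017-10-28, before any tolling.
The other events in the timeline have no effect on the limitation period under the stated rules.

2017-10-28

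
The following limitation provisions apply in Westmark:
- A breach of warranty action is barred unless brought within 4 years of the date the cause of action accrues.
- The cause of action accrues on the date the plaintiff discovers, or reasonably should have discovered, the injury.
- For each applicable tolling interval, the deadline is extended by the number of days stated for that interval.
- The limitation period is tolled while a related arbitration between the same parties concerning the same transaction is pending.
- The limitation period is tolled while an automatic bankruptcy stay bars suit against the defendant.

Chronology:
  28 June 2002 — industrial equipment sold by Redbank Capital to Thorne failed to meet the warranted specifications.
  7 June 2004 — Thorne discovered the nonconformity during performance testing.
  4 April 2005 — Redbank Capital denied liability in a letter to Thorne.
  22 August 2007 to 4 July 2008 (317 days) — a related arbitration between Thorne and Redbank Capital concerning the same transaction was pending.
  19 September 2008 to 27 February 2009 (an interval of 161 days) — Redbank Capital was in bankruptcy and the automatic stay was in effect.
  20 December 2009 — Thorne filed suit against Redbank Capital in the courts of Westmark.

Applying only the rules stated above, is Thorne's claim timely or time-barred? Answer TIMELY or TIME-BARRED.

TIME-BARRED

Accrual is tied to discovery, so the period began on 7 June 2004 rather than on 28 June 2002 when the act occurred.
Adding the 4 years base period to 7 June 2004 gives a deadline of 7 June 2008, before any tolling.
The period was tolled for 317 days by the pending related arbitration (22 August 2007 to 4 July 2008), pushing the deadline to 20 April 2009.
Because the automatic bankruptcy stay ran from 19 September 2008 to 27 February 2009, the deadline is extended by 161 days to 28 September 2009.
Nothing else in the chronology tolls or restarts the period.
The 20 December 2009 filing falls after the 28 September 2009 deadline; the claim is time-barred.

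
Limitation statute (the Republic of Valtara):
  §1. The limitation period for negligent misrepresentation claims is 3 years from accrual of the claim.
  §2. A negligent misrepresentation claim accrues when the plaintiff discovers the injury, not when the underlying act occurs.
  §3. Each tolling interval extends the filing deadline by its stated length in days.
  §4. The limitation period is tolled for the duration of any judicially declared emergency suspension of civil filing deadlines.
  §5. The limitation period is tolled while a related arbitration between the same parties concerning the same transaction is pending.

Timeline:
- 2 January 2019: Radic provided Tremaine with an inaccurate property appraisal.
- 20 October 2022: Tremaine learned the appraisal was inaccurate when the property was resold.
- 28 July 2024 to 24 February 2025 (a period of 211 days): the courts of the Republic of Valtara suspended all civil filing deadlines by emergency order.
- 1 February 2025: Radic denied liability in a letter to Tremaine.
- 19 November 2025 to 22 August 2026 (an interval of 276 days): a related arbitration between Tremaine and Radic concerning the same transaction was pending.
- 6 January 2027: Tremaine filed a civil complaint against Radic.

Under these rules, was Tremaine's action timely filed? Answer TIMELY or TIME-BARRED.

The claim did not accrue until Tremaine discovered the injury on 20 October 2022; the 2 January 2019 act date does not start the clock under the stated rule.
3 years from 20 October 2022 is 20 October 2025.
The emergency suspension of filing deadlines from 28 July 2024 to 24 February 2025 tolled the period for 211 days, extending the deadline to 19 May 2026.
The period was tolled for 276 days by the pending related arbitration (19 November 2025 to 22 August 2026), pushing the deadline to 19 February 2027.
None of the other events listed affects the running of the period under the stated rules.
The 6 January 2027 filing precedes the 19 February 2027 deadline; the claim is timely.

TIMELY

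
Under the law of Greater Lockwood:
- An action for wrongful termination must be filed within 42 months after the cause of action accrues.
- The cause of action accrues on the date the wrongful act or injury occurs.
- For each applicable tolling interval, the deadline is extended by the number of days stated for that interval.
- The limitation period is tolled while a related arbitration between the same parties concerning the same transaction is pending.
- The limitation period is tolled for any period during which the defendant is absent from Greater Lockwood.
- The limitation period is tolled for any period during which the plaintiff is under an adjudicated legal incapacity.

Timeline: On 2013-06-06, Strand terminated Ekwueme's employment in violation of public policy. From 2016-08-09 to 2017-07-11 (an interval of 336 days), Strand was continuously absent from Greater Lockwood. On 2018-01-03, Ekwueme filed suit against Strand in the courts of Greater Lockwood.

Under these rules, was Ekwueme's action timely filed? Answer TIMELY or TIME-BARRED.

The limitation period began to run on 2013-06-06.
Adding the 42 months base period to 2013-06-06 gives a deadline of 2016-12-06, before any tolling.
Because the defendant's absence from the jurisdiction ran from 2016-08-09 to 2017-07-11, the deadline is extended by 336 days to 2017-11-07.
Ekwueme filed on 2018-01-03, after the 2017-11-07 deadline, so the action is time-barred.

TIME-BARRED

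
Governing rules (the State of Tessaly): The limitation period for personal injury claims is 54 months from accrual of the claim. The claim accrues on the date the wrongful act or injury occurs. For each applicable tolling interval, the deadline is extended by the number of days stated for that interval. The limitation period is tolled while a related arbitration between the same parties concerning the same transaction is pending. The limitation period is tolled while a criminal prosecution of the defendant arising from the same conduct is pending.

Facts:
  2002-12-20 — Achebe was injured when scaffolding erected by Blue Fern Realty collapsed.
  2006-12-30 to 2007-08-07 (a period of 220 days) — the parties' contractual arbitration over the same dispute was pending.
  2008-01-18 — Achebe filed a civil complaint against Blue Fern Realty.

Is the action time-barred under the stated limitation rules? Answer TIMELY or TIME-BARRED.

TIMELY

The claim accrued on 2002-12-20, the date of the act.
54 months from 2002-12-20 is 2007-06-20.
Because the pending related arbitration ran from 2006-12-30 to 2007-08-07, the deadline is extended by 220 days to 2008-01-26.
Achebe filed on 2008-01-18, before the 2008-01-26 deadline, so the action is timely.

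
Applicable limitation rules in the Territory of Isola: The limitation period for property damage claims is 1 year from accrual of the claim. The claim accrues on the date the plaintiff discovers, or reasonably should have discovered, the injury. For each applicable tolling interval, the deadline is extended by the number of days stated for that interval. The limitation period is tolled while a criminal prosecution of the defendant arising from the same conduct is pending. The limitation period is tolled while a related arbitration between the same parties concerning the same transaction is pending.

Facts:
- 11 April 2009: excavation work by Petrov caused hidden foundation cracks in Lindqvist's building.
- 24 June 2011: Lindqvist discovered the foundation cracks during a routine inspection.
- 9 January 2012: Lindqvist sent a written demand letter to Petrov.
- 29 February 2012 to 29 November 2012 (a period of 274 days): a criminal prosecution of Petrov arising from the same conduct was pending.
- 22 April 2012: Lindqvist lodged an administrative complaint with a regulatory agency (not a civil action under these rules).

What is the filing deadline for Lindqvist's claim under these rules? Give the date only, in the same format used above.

The claim did not accrue until Lindqvist discovered the injury on 24 June 2011; the 11 April 2009 act date does not start the clock under the stated rule.
Adding the 1 year base period to 24 June 2011 gives a deadline of 24 June 2012, before any tolling.
The period was tolled for 274 days by the pending criminal prosecution (29 February 2012 to 29 November 2012), pushing the deadline to 25 March 2013.
The other events in the timeline have no effect on the limitation period under the stated rules.

25 March 2013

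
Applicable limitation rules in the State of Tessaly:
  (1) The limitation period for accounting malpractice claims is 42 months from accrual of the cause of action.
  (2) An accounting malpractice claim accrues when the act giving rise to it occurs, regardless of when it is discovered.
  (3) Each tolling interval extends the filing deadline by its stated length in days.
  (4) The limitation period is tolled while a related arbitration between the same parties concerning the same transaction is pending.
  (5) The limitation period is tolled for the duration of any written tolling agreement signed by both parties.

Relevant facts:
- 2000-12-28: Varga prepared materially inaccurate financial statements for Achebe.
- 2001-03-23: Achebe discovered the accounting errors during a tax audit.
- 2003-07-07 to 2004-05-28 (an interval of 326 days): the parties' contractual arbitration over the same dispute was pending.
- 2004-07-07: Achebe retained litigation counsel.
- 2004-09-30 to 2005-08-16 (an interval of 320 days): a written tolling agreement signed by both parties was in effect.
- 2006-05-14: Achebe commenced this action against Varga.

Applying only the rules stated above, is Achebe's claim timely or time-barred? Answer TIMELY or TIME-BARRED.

TIME-BARRED

Accrual is governed by the date of the act, so the period began to run on 2000-12-28; the later discovery on 2001-03-23 is irrelevant under the stated rule.
42 months from 2000-12-28 is 2004-06-28.
Because the pending related arbitration ran from 2003-07-07 to 2004-05-28, the deadline is extended by 326 days to 2005-05-20.
The period was tolled for 320 days by the written tolling agreement (2004-09-30 to 2005-08-16), pushing the deadline to 2006-04-05.
The other events in the timeline have no effect on the limitation period under the stated rules.
The 2006-05-14 filing falls after the 2006-04-05 deadline; the claim is time-barred.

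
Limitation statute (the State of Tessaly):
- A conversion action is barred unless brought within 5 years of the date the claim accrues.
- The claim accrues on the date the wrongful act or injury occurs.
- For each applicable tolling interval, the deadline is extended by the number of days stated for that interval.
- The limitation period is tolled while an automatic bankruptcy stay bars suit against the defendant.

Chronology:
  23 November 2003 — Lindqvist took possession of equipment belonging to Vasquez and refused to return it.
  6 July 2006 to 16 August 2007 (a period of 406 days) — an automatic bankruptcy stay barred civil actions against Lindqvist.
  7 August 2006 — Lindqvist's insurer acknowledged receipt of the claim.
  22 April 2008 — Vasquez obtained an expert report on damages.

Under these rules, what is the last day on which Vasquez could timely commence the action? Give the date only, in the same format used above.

3 January 2010

The limitation period began to run on 23 November 2003.
Adding the 5 years base period to 23 November 2003 gives a deadline of 23 November 2008, before any tolling.
Because the automatic bankruptcy stay ran from 6 July 2006 to 16 August 2007, the deadline is extended by 406 days to 3 January 2010.
The other events in the timeline have no effect on the limitation period under the stated rules.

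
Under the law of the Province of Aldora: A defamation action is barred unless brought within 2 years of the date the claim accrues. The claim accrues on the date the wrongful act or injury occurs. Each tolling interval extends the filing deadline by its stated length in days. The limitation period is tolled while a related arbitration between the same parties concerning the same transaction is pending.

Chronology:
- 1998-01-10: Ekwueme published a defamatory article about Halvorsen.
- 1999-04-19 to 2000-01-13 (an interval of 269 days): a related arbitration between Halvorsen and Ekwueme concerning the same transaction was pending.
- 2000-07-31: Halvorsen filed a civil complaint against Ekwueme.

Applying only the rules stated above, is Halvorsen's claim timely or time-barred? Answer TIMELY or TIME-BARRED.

The claim accrued on 1998-01-10, the date of the act.
2 years from 1998-01-10 is 2000-01-10.
Because the pending related arbitration ran from 1999-04-19 to 2000-01-13, the deadline is extended by 269 days to 2000-10-05.
The 2000-07-31 filing precedes the 2000-10-05 deadline; the claim is timely.

TIMELY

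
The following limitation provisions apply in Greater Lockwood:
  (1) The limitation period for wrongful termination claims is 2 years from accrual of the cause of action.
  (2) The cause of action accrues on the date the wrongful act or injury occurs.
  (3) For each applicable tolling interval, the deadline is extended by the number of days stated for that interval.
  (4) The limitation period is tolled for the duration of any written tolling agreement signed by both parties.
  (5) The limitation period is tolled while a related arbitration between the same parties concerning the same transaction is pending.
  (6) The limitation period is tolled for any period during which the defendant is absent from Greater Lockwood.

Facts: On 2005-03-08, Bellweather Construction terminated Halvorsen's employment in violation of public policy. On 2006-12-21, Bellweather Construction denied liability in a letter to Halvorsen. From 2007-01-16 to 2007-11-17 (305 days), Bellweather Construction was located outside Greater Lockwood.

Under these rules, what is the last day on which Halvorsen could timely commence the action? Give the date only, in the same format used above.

The claim accrued on 2005-03-08, when the wrongful act occurred.
The untolled deadline — 2 years after 2005-03-08 — is 2007-03-08.
Because the defendant's absence from the jurisdiction ran from 2007-01-16 to 2007-11-17, the deadline is extended by 305 days to 2008-01-07.
None of the other events listed affects the running of the period under the stated rules.

2008-01-07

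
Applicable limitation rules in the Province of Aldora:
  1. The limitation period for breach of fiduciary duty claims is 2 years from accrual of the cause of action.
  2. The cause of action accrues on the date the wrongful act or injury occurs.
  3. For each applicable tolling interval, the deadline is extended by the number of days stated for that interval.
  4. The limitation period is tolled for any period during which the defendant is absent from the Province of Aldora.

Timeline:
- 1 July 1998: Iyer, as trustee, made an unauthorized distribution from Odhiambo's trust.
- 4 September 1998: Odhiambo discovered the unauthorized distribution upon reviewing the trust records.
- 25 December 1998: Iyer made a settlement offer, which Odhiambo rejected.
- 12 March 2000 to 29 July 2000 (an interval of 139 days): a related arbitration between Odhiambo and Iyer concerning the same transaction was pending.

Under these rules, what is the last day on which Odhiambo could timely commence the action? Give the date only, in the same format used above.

The claim accrued on 1 July 1998, when the wrongful act occurred; under the stated occurrence rule the 4 September 1998 discovery does not delay accrual.
2 years from 1 July 1998 is 1 July 2000.
The pending related arbitration from 12 March 2000 to 29 July 2000 does not toll the period, because no stated rule makes a pending arbitration a tolling event.
The other events in the timeline have no effect on the limitation period under the stated rules.

1 July 2000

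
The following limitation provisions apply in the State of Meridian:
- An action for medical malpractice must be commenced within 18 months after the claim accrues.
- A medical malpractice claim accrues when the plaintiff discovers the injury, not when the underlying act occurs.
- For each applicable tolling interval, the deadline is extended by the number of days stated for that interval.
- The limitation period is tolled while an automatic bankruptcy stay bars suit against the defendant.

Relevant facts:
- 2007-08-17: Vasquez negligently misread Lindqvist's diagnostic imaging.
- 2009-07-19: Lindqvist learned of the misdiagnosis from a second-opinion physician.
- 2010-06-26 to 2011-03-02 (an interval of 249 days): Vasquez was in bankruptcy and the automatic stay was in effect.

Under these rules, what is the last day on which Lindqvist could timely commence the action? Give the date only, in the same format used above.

2011-09-25

The claim did not accrue until Lindqvist discovered the injury on 2009-07-19; the 2007-08-17 act date does not start the clock under the stated rule.
Adding the 18 months base period to 2009-07-19 gives a deadline of 2011-01-19, before any tolling.
The automatic bankruptcy stay from 2010-06-26 to 2011-03-02 tolled the period for 249 days, extending the deadline to 2011-09-25.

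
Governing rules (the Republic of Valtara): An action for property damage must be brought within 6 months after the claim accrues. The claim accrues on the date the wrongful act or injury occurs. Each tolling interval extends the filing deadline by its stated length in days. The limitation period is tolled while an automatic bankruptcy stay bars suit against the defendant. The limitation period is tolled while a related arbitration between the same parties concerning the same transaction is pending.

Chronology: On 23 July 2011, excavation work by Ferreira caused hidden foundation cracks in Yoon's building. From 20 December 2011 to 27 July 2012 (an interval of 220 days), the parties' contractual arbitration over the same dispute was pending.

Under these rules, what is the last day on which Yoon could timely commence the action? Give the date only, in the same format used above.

The claim accrued on 23 July 2011, when the wrongful act occurred.
The untolled deadline — 6 months after 23 July 2011 — is 23 January 2012.
Because the pending related arbitration ran from 20 December 2011 to 27 July 2012, the deadline is extended by 220 days to 30 August 2012.

30 August 2012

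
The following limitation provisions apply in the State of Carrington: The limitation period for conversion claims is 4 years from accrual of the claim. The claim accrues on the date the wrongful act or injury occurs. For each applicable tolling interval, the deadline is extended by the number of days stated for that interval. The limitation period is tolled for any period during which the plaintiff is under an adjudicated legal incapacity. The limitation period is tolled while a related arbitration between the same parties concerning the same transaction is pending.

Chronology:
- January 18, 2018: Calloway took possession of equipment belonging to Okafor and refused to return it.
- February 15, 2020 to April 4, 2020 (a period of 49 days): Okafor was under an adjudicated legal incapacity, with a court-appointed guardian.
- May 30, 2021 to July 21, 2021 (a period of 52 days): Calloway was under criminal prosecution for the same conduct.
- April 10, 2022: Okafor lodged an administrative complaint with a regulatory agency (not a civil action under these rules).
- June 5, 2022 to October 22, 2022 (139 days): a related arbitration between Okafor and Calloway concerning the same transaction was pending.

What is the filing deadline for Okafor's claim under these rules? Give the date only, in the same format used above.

The claim accrued on January 18, 2018, the date of the act.
Adding the 4 years base period to January 18, 2018 gives a deadline of January 18, 2022, before any tolling.
Because the plaintiff's legal incapacity ran from February 15, 2020 to April 4, 2020, the deadline is extended by 49 days to March 8, 2022.
The pending related arbitration from June 5, 2022 to October 22, 2022 began after the period had already run on March 8, 2022, so it has no tolling effect.
Although a criminal prosecution ran from May 30, 2021 to July 21, 2021, the stated rules do not make that a tolling event, so it is disregarded.
The other events in the timeline have no effect on the limitation period under the stated rules.

March 8, 2022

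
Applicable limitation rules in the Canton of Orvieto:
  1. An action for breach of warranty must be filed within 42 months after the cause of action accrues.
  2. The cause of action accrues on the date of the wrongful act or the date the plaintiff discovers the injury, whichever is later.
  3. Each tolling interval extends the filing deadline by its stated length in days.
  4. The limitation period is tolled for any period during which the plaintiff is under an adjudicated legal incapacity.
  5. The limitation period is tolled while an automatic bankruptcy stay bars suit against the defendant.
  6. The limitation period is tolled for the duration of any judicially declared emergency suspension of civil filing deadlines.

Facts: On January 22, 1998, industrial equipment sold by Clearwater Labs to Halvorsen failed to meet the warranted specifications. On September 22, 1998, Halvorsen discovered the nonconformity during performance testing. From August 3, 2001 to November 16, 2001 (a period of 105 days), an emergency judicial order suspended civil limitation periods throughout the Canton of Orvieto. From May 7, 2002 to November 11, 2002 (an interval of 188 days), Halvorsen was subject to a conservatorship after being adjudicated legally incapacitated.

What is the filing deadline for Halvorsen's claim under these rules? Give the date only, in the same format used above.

January 9, 2003

Taking the later of the act (January 22, 1998) and discovery (September 22, 1998), the claim accrued on September 22, 1998.
42 months from September 22, 1998 is March 22, 2002.
Because the emergency suspension of filing deadlines ran from August 3, 2001 to November 16, 2001, the deadline is extended by 105 days to July 5, 2002.
The plaintiff's legal incapacity from May 7, 2002 to November 11, 2002 tolled the period for 188 days, extending the deadline to January 9, 2003.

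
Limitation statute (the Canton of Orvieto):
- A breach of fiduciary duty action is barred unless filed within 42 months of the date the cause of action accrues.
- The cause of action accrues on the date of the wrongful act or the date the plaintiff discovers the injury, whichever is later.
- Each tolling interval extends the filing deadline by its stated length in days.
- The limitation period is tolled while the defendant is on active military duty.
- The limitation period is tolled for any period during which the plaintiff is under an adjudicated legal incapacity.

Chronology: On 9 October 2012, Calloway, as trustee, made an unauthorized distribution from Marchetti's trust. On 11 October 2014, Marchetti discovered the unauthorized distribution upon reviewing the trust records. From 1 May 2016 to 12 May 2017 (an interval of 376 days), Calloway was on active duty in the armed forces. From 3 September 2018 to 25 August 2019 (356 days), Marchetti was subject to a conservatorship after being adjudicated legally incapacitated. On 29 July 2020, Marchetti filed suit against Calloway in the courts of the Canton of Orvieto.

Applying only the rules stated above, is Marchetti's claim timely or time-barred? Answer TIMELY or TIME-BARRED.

Taking the later of the act (9 October 2012) and discovery (11 October 2014), the claim accrued on 11 October 2014.
The untolled deadline — 42 months after 11 October 2014 — is 11 April 2018.
The period was tolled for 376 days by the defendant's active military service (1 May 2016 to 12 May 2017), pushing the deadline to 22 April 2019.
The plaintiff's legal incapacity from 3 September 2018 to 25 August 2019 tolled the period for 356 days, extending the deadline to 12 April 2020.
The 29 July 2020 filing falls after the 12 April 2020 deadline; the claim is time-barred.

TIME-BARRED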